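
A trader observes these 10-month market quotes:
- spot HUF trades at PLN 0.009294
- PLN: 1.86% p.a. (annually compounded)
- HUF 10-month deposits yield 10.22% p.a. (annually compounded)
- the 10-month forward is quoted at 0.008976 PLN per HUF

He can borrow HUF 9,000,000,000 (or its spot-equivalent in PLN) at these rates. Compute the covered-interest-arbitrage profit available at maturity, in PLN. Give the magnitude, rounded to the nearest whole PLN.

PLN 2,667,198

T = 10/12 years.
Invest the HUF and cover forward: 9,000,000,000 × 1.0844686592 × 0.008976 = PLN 87,607,716.16.
Convert at spot and invest in PLN: 9,000,000,000 × 0.009294 × 1.0154761471 = PLN 84,940,517.80.
The quoted forward overvalues HUF, so borrow PLN, buy HUF at spot, deposit the HUF at 10.22%, and sell the proceeds forward at 0.008976.
Profit = 87,607,716.16 − 84,940,517.80 = PLN 2,667,198.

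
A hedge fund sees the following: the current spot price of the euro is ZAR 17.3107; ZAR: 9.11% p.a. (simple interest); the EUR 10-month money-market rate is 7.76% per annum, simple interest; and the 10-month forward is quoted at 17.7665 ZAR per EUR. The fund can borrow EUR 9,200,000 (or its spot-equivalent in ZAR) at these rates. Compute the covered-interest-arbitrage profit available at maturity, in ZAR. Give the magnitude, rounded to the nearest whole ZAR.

T = 10/12 years.
Keep in EUR, deliver into the forward: 9,200,000·1.06466666667·17.7665 = ZAR 174,021,683.07.
Swap to ZAR now, deposit: 9,200,000·17.3107·1.07591666667 = ZAR 171,348,809.90.
The quoted forward overvalues EUR, so borrow ZAR, buy EUR at spot, deposit the EUR at 7.76%, and sell the proceeds forward at 17.7665.
Arbitrage profit = |174,021,683.07 − 171,348,809.90| = ZAR 2,672,873.

ZAR 2,672,873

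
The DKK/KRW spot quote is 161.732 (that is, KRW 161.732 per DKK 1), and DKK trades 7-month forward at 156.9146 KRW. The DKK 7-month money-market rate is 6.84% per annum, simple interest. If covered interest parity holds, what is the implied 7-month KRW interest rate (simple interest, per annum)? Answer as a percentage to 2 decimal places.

1.53%

T = 7/12 years.
F/S = 156.9146/161.732 = 0.9702137 = (growth of KRW) / (growth of DKK).
The DKK side grows by 1 + 0.0684×7/12 = 1.039900.
That pins the KRW growth at 1.0089252.
r = (1.0089252 − 1)/(7/12) = 0.015300 → 1.53%.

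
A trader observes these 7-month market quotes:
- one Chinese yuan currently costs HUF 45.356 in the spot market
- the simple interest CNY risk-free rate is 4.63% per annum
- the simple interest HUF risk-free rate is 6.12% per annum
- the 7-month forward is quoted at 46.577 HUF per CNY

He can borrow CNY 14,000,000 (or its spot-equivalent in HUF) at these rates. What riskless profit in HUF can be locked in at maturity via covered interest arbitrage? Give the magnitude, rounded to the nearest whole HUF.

HUF 12,036,611

T = 7/12 years.
Invest the CNY and cover forward: 14,000,000 × 1.02700833333 × 46.577 = HUF 669,689,539.98.
Convert at spot and invest in HUF: 14,000,000 × 45.356 × 1.035700 = HUF 657,652,928.80.
The quoted forward overvalues CNY, so borrow HUF, buy CNY at spot, deposit the CNY at 4.63%, and sell the proceeds forward at 46.577.
Profit = 669,689,539.98 − 657,652,928.80 = HUF 12,036,611.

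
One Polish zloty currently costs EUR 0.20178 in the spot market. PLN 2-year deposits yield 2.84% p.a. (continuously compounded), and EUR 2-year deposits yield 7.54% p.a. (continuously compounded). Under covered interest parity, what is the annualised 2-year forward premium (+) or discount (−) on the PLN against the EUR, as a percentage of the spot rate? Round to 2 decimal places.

+4.93%

T = 2 years.
CIP forward (EUR per PLN) = 0.20178 × 1.1627641/1.0584441 = 0.22166739.
Annualised premium = (F − S)/S × (1/T) = (0.22166739 − 0.20178)/0.20178 ÷ 2 = 4.93%.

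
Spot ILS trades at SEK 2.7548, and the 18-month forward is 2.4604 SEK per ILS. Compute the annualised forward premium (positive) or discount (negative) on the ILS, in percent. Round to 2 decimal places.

T = 18/12 years.
Period premium: (2.4604 − 2.7548)/2.7548 = -0.1068680.
×(1/T) gives -7.12% p.a.

-7.12%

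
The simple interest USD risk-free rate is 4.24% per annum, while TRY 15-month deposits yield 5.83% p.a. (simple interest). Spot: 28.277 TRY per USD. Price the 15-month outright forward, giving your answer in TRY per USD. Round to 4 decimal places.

T = 15/12 years.
TRY growth factor: 1 + 0.0583×15/12 = 1.072875.
USD accumulates by 1 + 0.0424×15/12 = 1.053000.
Forward (TRY per USD) = 28.277 × 1.072875 / 1.053000 = 28.810718.

28.8107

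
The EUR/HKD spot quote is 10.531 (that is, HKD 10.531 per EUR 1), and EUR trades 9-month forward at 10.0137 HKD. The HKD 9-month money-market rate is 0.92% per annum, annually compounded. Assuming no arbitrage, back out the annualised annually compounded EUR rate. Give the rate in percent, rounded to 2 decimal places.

7.93%

T = 9/12 years.
F/S = 10.0137/10.531 = 0.9508784 = (growth of HKD) / (growth of EUR).
The HKD side grows by (1 + 0.0092)^(9/12) = 1.0068921.
So the EUR growth factor = 1.0589073.
r = 1.0589073^(12/9) − 1 = 0.079304 → 7.93%.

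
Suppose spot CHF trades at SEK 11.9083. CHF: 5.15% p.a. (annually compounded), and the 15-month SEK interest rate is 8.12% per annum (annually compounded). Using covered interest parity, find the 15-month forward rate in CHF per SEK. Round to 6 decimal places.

0.081102

T = 15/12 years.
SEK growth factor: (1 + 0.0812)^(15/12) = 1.102510.
Growth of 1 CHF over T: (1 + 0.0515)^(15/12) = 1.0647842.
CIP: F = S · (grow SEK)/(grow CHF) = 11.9083 × 1.102510/1.0647842 = 12.33022 SEK per CHF.
Invert for CHF per SEK: 1 / 12.33022 = 0.081102.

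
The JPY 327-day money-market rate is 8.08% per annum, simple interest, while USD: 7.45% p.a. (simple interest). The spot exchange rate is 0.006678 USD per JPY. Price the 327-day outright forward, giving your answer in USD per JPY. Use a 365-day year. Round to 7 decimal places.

T = 327/365 years.
USD growth factor: 1 + 0.0745×327/365 = 1.0667438.
Growth of 1 JPY over T: 1 + 0.0808×327/365 = 1.0723879.
Forward (USD per JPY) = 0.006678 × 1.0667438 / 1.0723879 = 0.006642853.

0.0066429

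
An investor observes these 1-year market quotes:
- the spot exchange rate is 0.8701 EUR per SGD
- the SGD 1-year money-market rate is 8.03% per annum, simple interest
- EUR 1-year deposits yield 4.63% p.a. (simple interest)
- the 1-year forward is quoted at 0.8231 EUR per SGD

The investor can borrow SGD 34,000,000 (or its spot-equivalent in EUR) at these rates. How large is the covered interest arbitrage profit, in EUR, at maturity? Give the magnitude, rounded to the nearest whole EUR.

EUR 720,484

T = 1 year.
Route A — deposit SGD, sell forward: 34,000,000 × 1.080300 × 0.8231 = EUR 30,232,627.62.
Route B — convert at spot, deposit EUR: 34,000,000 × 0.8701 × 1.046300 = EUR 30,953,111.42.
The quoted forward undervalues SGD, so borrow SGD, convert to EUR at spot, deposit the EUR at 4.63%, and buy SGD forward at 0.8231 to cover the loan.
Arbitrage profit = |30,232,627.62 − 30,953,111.42| = EUR 720,484.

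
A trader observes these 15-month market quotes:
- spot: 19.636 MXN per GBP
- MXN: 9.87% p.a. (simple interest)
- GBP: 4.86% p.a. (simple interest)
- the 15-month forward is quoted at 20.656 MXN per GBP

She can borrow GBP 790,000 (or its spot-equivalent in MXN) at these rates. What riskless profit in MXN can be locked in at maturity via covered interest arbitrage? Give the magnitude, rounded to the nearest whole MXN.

MXN 116,714

T = 15/12 years.
Invest the GBP and cover forward: 790,000 × 1.060750 × 20.656 = MXN 17,309,573.08.
Convert at spot and invest in MXN: 790,000 × 19.636 × 1.123375 = MXN 17,426,287.29.
The quoted forward undervalues GBP, so borrow GBP, convert to MXN at spot, deposit the MXN at 9.87%, and buy GBP forward at 20.656 to cover the loan.
Arbitrage profit = |17,309,573.08 − 17,426,287.29| = MXN 116,714.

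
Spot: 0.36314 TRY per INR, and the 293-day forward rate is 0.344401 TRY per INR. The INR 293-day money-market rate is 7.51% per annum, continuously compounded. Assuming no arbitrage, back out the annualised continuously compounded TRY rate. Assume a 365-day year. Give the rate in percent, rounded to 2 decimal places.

0.91%

T = 293/365 years.
By CIP, F/S equals the TRY-to-INR growth ratio: 0.344401/0.36314 = 0.9483973.
INR growth factor: e^(0.0751×293/365) = 1.062140.
So the TRY growth factor = 1.0073307.
Take logs: ln 1.0073307 / (293/365) = 0.009099, so 0.91%.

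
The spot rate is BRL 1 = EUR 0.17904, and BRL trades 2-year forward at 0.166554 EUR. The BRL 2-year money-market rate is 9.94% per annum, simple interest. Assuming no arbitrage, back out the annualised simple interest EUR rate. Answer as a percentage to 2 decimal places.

5.76%

T = 2 years.
By CIP, F/S equals the EUR-to-BRL growth ratio: 0.166554/0.17904 = 0.9302614.
BRL growth factor: 1 + 0.0994×2 = 1.198800.
Hence g_EUR = 1.1151974.
(1.1151974 − 1)/T = 0.057599, i.e. 5.76%.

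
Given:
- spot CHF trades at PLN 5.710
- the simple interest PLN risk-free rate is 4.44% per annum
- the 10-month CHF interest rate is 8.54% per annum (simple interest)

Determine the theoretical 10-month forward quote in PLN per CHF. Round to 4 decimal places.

T = 10/12 years.
Growth of 1 PLN over T: 1 + 0.0444×10/12 = 1.037000.
CHF accumulates by 1 + 0.0854×10/12 = 1.0711667.
Forward (PLN per CHF) = 5.71 × 1.037000 / 1.0711667 = 5.527870.

5.5279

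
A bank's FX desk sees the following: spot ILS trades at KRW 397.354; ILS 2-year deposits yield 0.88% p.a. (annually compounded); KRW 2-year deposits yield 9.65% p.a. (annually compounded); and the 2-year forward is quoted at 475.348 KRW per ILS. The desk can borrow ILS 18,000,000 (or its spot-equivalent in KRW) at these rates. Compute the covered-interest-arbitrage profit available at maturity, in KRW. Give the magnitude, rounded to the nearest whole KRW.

T = 2 years.
Keep in ILS, deliver into the forward: 18,000,000·1.01767744·475.348 = KRW 8,707,516,843.48.
Swap to KRW now, deposit: 18,000,000·397.354·1.20231225 = KRW 8,599,384,472.16.
The quoted forward overvalues ILS, so borrow KRW, buy ILS at spot, deposit the ILS at 0.88%, and sell the proceeds forward at 475.348.
Profit = 8,707,516,843.48 − 8,599,384,472.16 = KRW 108,132,371.

KRW 108,132,371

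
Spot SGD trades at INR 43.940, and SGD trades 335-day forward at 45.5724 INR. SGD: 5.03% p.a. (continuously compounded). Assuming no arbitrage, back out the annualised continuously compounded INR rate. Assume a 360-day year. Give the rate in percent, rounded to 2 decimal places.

8.95%

T = 335/360 years.
F/S = 45.5724/43.94 = 1.0371507 = (growth of INR) / (growth of SGD).
SGD growth factor: e^(0.0503×335/360) = 1.0479197.
That pins the INR growth at 1.0868507.
r = ln(1.0868507)/(335/360) = 0.089499 → 8.95%.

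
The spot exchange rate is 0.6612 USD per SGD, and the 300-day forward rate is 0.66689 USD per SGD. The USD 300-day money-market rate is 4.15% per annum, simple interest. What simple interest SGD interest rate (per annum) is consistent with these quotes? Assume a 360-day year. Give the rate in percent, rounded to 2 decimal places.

3.09%

T = 300/360 years.
CIP gives F = S · g_USD/g_SGD, so g_USD/g_SGD = 0.66689/0.6612 = 1.0086056.
The USD side grows by 1 + 0.0415×300/360 = 1.0345833.
That pins the SGD growth at 1.0257561.
(1.0257561 − 1)/T = 0.030907, i.e. 3.09%.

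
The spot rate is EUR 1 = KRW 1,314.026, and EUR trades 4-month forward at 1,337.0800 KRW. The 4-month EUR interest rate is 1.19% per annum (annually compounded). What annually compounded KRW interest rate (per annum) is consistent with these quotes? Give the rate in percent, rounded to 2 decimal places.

6.61%

T = 4/12 years.
CIP gives F = S · g_KRW/g_EUR, so g_KRW/g_EUR = 1337.08/1314.026 = 1.0175446.
EUR growth factor: (1 + 0.0119)^(4/12) = 1.003951.
Hence g_KRW = 1.0215649.
r = 1.0215649^(12/4) − 1 = 0.066100 → 6.61%.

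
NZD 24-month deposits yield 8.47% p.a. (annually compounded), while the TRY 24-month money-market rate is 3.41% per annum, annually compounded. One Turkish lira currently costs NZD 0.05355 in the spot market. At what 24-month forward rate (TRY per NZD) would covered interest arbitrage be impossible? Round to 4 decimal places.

16.9725

T = 2 years.
NZD accumulates by (1 + 0.0847)^2 = 1.17657409.
TRY growth factor: (1 + 0.0341)^2 = 1.06936281.
CIP: F = S · (grow NZD)/(grow TRY) = 0.05355 × 1.17657409/1.06936281 = 0.058918771 NZD per TRY.
Invert for TRY per NZD: 1 / 0.058918771 = 16.9725.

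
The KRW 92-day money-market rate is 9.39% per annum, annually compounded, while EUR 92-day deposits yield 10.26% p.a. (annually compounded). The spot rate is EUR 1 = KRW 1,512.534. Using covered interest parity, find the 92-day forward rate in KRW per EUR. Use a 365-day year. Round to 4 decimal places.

T = 92/365 years.
KRW accumulates by (1 + 0.0939)^(92/365) = 1.0228795513.
EUR accumulates by (1 + 0.1026)^(92/365) = 1.0249239869.
So F = 1512.534 × 1.0228795513 / 1.0249239869 = 1509.516919 (KRW/EUR).

1509.5169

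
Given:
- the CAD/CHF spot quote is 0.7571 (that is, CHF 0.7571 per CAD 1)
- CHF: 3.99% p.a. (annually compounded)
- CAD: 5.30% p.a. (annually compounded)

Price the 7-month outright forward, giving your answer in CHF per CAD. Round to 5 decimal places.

0.75159

T = 7/12 years.
CHF accumulates by (1 + 0.0399)^(7/12) = 1.0230851.
CAD accumulates by (1 + 0.0530)^(7/12) = 1.0305836.
CIP: F = S · (grow CHF)/(grow CAD) = 0.7571 × 1.0230851/1.0305836 = 0.7515914 CHF per CAD.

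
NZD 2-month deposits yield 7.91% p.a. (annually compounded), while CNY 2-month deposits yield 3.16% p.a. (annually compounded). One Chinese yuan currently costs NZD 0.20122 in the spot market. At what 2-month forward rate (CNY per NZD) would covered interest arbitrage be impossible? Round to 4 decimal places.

4.9325

T = 2/12 years.
NZD accumulates by (1 + 0.0791)^(2/12) = 1.0127687.
Growth of 1 CNY over T: (1 + 0.0316)^(2/12) = 1.0051986.
Forward (NZD per CNY) = 0.20122 × 1.0127687 / 1.0051986 = 0.2027354.
Quoted the other way: 1/0.2027354 = 4.9325 CNY per NZD.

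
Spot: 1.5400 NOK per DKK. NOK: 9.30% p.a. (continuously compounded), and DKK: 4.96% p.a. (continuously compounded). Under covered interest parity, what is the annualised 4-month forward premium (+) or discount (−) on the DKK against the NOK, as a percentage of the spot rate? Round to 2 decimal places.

+4.37%

T = 4/12 years.
F = S · g_NOK/g_DKK = 1.54 × 1.0314855/1.0166708 = 1.5624405.
Annualised premium = (F − S)/S × (1/T) = (1.5624405 − 1.54)/1.54 ÷ (4/12) = 4.37%.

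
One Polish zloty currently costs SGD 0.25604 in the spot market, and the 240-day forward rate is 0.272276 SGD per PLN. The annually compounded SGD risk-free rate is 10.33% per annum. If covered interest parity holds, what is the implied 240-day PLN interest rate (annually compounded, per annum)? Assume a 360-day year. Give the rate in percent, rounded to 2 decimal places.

T = 240/360 years.
F/S = 0.272276/0.25604 = 1.0634120 = (growth of SGD) / (growth of PLN).
SGD growth factor: (1 + 0.1033)^(240/360) = 1.0677324.
So the PLN growth factor = 1.0040628.
r = 1.0040628^(360/240) − 1 = 0.006100 → 0.61%.

0.61%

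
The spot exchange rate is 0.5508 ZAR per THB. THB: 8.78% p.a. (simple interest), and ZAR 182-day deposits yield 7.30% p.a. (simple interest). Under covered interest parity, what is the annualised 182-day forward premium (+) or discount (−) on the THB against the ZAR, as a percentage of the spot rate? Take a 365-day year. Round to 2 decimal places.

-1.42%

T = 182/365 years.
No-arbitrage forward: 0.5508 × 1.036400 / 1.0437797 = 0.5469058 ZAR/THB.
(F − S)/S ÷ T = (0.5469058 − 0.5508)/0.5508/(182/365) = -0.014179 → -1.42%.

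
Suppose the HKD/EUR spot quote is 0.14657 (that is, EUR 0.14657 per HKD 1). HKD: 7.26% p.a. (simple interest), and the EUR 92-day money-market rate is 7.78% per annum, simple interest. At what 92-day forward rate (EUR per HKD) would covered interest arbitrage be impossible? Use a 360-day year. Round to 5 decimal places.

0.14676

T = 92/360 years.
EUR growth factor: 1 + 0.0778×92/360 = 1.0198822.
HKD accumulates by 1 + 0.0726×92/360 = 1.0185533.
CIP: F = S · (grow EUR)/(grow HKD) = 0.14657 × 1.0198822/1.0185533 = 0.1467612 EUR per HKD.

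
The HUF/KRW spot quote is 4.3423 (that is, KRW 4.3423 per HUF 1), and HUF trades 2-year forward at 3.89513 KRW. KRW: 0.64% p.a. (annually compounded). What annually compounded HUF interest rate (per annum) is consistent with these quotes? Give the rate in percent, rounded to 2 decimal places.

6.26%

T = 2 years.
F/S = 3.89513/4.3423 = 0.8970200 = (growth of KRW) / (growth of HUF).
The KRW side grows by (1 + 0.0064)^2 = 1.012841.
Hence g_HUF = 1.1291175.
r = 1.1291175^(1/2) − 1 = 0.062599 → 6.26%.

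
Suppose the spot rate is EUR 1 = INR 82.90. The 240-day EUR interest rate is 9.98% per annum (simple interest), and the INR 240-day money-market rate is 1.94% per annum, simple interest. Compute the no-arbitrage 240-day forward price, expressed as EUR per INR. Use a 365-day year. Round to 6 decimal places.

0.012692

T = 240/365 years.
INR accumulates by 1 + 0.0194×240/365 = 1.0127562.
Growth of 1 EUR over T: 1 + 0.0998×240/365 = 1.0656219.
Forward (INR per EUR) = 82.9 × 1.0127562 / 1.0656219 = 78.78732.
Invert for EUR per INR: 1 / 78.78732 = 0.012692.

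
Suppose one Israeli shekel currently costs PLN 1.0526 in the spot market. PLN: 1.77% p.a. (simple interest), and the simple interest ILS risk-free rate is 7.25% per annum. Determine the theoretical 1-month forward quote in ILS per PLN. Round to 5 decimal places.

T = 1/12 years.
PLN accumulates by 1 + 0.0177×1/12 = 1.001475.
Growth of 1 ILS over T: 1 + 0.0725×1/12 = 1.0060417.
So F = 1.0526 × 1.001475 / 1.0060417 = 1.047822 (PLN/ILS).
Quoted the other way: 1/1.047822 = 0.95436 ILS per PLN.

0.95436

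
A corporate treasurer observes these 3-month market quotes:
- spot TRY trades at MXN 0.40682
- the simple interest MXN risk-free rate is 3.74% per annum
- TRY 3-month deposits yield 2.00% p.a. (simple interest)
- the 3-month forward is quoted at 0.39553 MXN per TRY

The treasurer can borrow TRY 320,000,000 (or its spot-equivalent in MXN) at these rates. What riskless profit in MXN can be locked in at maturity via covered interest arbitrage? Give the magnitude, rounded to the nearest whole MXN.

T = 3/12 years.
Keep in TRY, deliver into the forward: 320,000,000·1.005000·0.39553 = MXN 127,202,448.00.
Swap to MXN now, deposit: 320,000,000·0.40682·1.009350 = MXN 131,399,605.44.
The quoted forward undervalues TRY, so borrow TRY, convert to MXN at spot, deposit the MXN at 3.74%, and buy TRY forward at 0.39553 to cover the loan.
Profit = 131,399,605.44 − 127,202,448.00 = MXN 4,197,157.

MXN 4,197,157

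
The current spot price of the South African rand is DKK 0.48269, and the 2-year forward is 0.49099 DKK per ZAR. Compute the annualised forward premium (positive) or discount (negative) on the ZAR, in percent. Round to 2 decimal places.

T = 2 years.
Period premium: (0.49099 − 0.48269)/0.48269 = 0.0171953.
×(1/T) gives 0.86% p.a.

+0.86%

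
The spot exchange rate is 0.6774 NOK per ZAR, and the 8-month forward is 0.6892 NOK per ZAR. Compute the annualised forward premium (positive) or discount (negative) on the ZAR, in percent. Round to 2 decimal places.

T = 8/12 years.
(F − S)/S = (0.6892 − 0.6774)/0.6774 = 0.0174195.
Annualise by dividing by T: 0.0174195 / (8/12) = 0.026129 → 2.61%.

+2.61%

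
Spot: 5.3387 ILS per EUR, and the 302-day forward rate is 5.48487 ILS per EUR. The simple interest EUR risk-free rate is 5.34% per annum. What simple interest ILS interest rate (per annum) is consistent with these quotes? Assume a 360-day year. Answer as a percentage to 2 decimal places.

8.75%

T = 302/360 years.
F/S = 5.48487/5.3387 = 1.0273793 = (growth of ILS) / (growth of EUR).
The EUR side grows by 1 + 0.0534×302/360 = 1.0447967.
So the ILS growth factor = 1.0734025.
r = (1.0734025 − 1)/(302/360) = 0.087500 → 8.75%.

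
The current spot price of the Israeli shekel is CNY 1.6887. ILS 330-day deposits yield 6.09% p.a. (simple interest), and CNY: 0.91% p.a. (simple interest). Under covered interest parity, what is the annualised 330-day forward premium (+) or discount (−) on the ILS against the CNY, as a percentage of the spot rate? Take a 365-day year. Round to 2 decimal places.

T = 330/365 years.
No-arbitrage forward: 1.6887 × 1.0082274 / 1.0550603 = 1.6137406 CNY/ILS.
(F − S)/S ÷ T = (1.6137406 − 1.6887)/1.6887/(330/365) = -0.049097 → -4.91%.

-4.91%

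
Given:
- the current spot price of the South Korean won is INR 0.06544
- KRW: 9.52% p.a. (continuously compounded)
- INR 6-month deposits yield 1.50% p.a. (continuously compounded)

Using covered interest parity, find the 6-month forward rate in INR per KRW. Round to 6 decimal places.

0.062868

T = 6/12 years.
Growth of 1 INR over T: e^(0.0150×6/12) = 1.0075282.
KRW accumulates by e^(0.0952×6/12) = 1.0487511.
Forward (INR per KRW) = 0.06544 × 1.0075282 / 1.0487511 = 0.06286777.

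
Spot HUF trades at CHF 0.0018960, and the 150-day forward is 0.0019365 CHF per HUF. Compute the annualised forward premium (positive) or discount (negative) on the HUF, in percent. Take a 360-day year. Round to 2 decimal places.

T = 150/360 years.
Period premium: (0.0019365 − 0.001896)/0.001896 = 0.0213608.
Per annum: 0.0213608 / (150/360) = 0.051266 = 5.13%.

+5.13%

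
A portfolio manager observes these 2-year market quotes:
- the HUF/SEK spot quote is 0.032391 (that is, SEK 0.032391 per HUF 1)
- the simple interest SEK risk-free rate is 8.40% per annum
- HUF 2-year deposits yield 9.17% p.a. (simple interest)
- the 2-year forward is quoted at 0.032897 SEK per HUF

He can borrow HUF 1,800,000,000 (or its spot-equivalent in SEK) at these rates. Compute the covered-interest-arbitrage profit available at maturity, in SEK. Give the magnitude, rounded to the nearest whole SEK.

SEK 1,975,719

T = 2 years.
Route A — deposit HUF, sell forward: 1,800,000,000 × 1.183400 × 0.032897 = SEK 70,074,557.64.
Route B — convert at spot, deposit SEK: 1,800,000,000 × 0.032391 × 1.168000 = SEK 68,098,838.40.
The quoted forward overvalues HUF, so borrow SEK, buy HUF at spot, deposit the HUF at 9.17%, and sell the proceeds forward at 0.032897.
Profit = 70,074,557.64 − 68,098,838.40 = SEK 1,975,719.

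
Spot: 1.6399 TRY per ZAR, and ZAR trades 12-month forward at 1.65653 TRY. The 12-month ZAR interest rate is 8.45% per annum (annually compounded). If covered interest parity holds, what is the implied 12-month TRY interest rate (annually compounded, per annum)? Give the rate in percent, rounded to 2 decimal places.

9.55%

T = 1 year.
CIP gives F = S · g_TRY/g_ZAR, so g_TRY/g_ZAR = 1.65653/1.6399 = 1.0101409.
ZAR growth factor: (1 + 0.0845)^1 = 1.084500.
Hence g_TRY = 1.0954978.
Annualise: 1.0954978^(1/1) − 1 = 0.095498 = 9.55%.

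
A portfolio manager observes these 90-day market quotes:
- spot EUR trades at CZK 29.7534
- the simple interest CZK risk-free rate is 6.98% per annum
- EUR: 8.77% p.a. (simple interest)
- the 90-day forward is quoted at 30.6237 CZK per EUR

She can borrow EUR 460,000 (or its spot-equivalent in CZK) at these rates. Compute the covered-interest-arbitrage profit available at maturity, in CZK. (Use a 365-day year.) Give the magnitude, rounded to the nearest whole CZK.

T = 90/365 years.
Route A — deposit EUR, sell forward: 460,000 × 1.0216246575 × 30.6237 = CZK 14,391,526.43.
Route B — convert at spot, deposit CZK: 460,000 × 29.7534 × 1.0172109589 = CZK 13,922,122.89.
The quoted forward overvalues EUR, so borrow CZK, buy EUR at spot, deposit the EUR at 8.77%, and sell the proceeds forward at 30.6237.
Profit = 14,391,526.43 − 13,922,122.89 = CZK 469,404.

CZK 469,404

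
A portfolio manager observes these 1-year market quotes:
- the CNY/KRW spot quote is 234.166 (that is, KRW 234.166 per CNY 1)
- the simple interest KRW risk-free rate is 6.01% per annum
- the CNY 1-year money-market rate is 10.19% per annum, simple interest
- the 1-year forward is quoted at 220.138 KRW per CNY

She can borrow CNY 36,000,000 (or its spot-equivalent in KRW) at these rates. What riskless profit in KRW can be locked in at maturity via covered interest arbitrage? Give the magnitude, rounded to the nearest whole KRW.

T = 1 year.
Route A — deposit CNY, sell forward: 36,000,000 × 1.101900 × 220.138 = KRW 8,732,522,239.20.
Route B — convert at spot, deposit KRW: 36,000,000 × 234.166 × 1.060100 = KRW 8,936,617,557.60.
The quoted forward undervalues CNY, so borrow CNY, convert to KRW at spot, deposit the KRW at 6.01%, and buy CNY forward at 220.138 to cover the loan.
The gap between the two covered legs is KRW 204,095,318.

KRW 204,095,318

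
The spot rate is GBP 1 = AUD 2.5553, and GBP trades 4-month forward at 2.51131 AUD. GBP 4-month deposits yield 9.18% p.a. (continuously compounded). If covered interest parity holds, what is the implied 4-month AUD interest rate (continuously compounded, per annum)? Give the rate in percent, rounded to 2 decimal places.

T = 4/12 years.
CIP gives F = S · g_AUD/g_GBP, so g_AUD/g_GBP = 2.51131/2.5553 = 0.9827848.
GBP growth factor: e^(0.0918×4/12) = 1.031073.
Hence g_AUD = 1.0133229.
Take logs: ln 1.0133229 / (4/12) = 0.039705, so 3.97%.

3.97%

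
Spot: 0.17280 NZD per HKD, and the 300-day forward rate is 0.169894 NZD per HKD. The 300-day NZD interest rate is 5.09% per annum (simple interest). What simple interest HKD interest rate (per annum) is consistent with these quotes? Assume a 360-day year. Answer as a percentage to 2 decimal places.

7.23%

T = 300/360 years.
By CIP, F/S equals the NZD-to-HKD growth ratio: 0.169894/0.1728 = 0.9831829.
NZD growth factor: 1 + 0.0509×300/360 = 1.0424167.
So the HKD growth factor = 1.060247.
(1.060247 − 1)/T = 0.072296, i.e. 7.23%.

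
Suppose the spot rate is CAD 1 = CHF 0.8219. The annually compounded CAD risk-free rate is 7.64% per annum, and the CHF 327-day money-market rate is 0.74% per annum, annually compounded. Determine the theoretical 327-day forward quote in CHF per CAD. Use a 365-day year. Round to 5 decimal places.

0.77454

T = 327/365 years.
CHF accumulates by (1 + 0.0074)^(327/365) = 1.006627.
CAD growth factor: (1 + 0.0764)^(327/365) = 1.0681812.
So F = 0.8219 × 1.006627 / 1.0681812 = 0.7745378 (CHF/CAD).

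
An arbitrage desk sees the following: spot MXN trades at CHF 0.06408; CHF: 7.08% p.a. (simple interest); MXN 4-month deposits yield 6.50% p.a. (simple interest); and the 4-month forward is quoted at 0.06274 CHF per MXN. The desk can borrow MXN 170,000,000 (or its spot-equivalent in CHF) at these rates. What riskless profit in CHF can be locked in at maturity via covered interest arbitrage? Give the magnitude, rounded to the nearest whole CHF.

T = 4/12 years.
Keep in MXN, deliver into the forward: 170,000,000·1.0216666667·0.06274 = CHF 10,896,892.33.
Swap to CHF now, deposit: 170,000,000·0.06408·1.023600 = CHF 11,150,688.96.
The quoted forward undervalues MXN, so borrow MXN, convert to CHF at spot, deposit the CHF at 7.08%, and buy MXN forward at 0.06274 to cover the loan.
The gap between the two covered legs is CHF 253,797.

CHF 253,797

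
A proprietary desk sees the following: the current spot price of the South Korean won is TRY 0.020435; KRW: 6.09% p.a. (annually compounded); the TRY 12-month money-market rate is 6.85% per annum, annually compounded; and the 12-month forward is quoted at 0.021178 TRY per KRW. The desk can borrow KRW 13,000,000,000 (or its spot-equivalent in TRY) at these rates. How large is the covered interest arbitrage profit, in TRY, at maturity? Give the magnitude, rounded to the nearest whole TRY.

TRY 8,228,255

T = 1 year.
Invest the KRW and cover forward: 13,000,000,000 × 1.060900 × 0.021178 = TRY 292,080,622.60.
Convert at spot and invest in TRY: 13,000,000,000 × 0.020435 × 1.068500 = TRY 283,852,367.50.
The quoted forward overvalues KRW, so borrow TRY, buy KRW at spot, deposit the KRW at 6.09%, and sell the proceeds forward at 0.021178.
Profit = 292,080,622.60 − 283,852,367.50 = TRY 8,228,255.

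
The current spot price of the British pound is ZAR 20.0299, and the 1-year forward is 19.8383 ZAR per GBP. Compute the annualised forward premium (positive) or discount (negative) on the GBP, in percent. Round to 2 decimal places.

T = 1 year.
GBP trades forward at -0.95657% vs spot over the period.
Per annum: -0.0095657 / 1 = -0.009566 = -0.96%.

-0.96%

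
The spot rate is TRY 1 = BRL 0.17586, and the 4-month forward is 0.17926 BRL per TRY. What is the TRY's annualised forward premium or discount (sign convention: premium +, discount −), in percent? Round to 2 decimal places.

+5.80%

T = 4/12 years.
Period premium: (0.17926 − 0.17586)/0.17586 = 0.0193336.
×(1/T) gives 5.80% p.a.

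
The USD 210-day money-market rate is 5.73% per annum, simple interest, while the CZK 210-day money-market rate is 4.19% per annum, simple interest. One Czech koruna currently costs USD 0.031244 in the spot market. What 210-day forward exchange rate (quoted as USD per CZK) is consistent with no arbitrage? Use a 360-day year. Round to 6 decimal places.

T = 210/360 years.
Growth of 1 USD over T: 1 + 0.0573×210/360 = 1.033425.
CZK growth factor: 1 + 0.0419×210/360 = 1.0244417.
CIP: F = S · (grow USD)/(grow CZK) = 0.031244 × 1.033425/1.0244417 = 0.03151798 USD per CZK.

0.031518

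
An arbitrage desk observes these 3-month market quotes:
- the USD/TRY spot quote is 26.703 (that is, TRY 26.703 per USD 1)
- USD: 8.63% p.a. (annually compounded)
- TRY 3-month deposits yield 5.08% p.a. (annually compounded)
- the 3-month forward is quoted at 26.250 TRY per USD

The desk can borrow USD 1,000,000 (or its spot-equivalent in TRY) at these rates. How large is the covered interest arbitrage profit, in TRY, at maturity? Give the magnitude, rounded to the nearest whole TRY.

TRY 236,966

T = 3/12 years.
Route A — deposit USD, sell forward: 1,000,000 × 1.0209099696 × 26.250 = TRY 26,798,886.70.
Route B — convert at spot, deposit TRY: 1,000,000 × 26.703 × 1.0124649931 = TRY 27,035,852.71.
The quoted forward undervalues USD, so borrow USD, convert to TRY at spot, deposit the TRY at 5.08%, and buy USD forward at 26.250 to cover the loan.
The gap between the two covered legs is TRY 236,966.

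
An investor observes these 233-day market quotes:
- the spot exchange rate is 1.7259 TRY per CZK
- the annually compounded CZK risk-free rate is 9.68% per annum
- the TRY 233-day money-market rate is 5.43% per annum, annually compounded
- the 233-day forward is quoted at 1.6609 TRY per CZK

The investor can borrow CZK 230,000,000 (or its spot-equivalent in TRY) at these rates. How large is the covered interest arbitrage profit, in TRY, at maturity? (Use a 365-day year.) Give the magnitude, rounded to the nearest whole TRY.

TRY 5,368,430

T = 233/365 years.
Keep in CZK, deliver into the forward: 230,000,000·1.06075625123·1.6609 = TRY 405,216,313.26.
Swap to TRY now, deposit: 230,000,000·1.7259·1.03433052759 = TRY 410,584,743.24.
The quoted forward undervalues CZK, so borrow CZK, convert to TRY at spot, deposit the TRY at 5.43%, and buy CZK forward at 1.6609 to cover the loan.
Profit = 410,584,743.24 − 405,216,313.26 = TRY 5,368,430.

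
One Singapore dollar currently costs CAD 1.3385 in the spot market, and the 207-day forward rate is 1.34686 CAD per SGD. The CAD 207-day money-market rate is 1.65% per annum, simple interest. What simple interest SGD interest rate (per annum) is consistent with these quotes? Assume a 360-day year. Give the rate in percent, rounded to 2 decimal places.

T = 207/360 years.
F/S = 1.34686/1.3385 = 1.0062458 = (growth of CAD) / (growth of SGD).
CAD growth factor: 1 + 0.0165×207/360 = 1.0094875.
That pins the SGD growth at 1.0032216.
(1.0032216 − 1)/T = 0.005603, i.e. 0.56%.

0.56%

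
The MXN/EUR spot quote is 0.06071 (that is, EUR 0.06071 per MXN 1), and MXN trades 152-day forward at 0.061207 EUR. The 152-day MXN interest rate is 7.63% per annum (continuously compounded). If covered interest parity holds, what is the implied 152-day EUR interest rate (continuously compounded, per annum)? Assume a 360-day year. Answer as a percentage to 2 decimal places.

9.56%

T = 152/360 years.
F/S = 0.061207/0.06071 = 1.0081865 = (growth of EUR) / (growth of MXN).
The MXN side grows by e^(0.0763×152/360) = 1.0327401.
Hence g_EUR = 1.0411946.
Take logs: ln 1.0411946 / (152/360) = 0.095610, so 9.56%.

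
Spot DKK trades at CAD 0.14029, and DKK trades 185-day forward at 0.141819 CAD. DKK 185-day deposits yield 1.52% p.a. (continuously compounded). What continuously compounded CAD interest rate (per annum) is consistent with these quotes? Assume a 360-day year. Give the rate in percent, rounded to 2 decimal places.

T = 185/360 years.
By CIP, F/S equals the CAD-to-DKK growth ratio: 0.141819/0.14029 = 1.0108989.
The DKK side grows by e^(0.0152×185/360) = 1.0078417.
That pins the CAD growth at 1.0188261.
r = ln(1.0188261)/(185/360) = 0.036294 → 3.63%.

3.63%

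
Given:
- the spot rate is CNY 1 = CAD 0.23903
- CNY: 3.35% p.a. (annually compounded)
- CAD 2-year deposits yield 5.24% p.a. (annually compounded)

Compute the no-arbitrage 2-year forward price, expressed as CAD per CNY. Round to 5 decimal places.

T = 2 years.
CAD growth factor: (1 + 0.0524)^2 = 1.1075458.
CNY growth factor: (1 + 0.0335)^2 = 1.0681223.
So F = 0.23903 × 1.1075458 / 1.0681223 = 0.2478524 (CAD/CNY).

0.24785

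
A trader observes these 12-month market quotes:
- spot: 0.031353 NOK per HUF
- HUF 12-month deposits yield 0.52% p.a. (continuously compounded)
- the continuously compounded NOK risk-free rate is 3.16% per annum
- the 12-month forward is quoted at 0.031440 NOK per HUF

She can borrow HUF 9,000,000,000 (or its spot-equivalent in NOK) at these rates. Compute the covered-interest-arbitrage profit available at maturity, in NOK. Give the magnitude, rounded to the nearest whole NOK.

T = 1 year.
Invest the HUF and cover forward: 9,000,000,000 × 1.00521354347 × 0.031440 = NOK 284,435,224.26.
Convert at spot and invest in NOK: 9,000,000,000 × 0.031353 × 1.03210458089 = NOK 291,236,174.32.
The quoted forward undervalues HUF, so borrow HUF, convert to NOK at spot, deposit the NOK at 3.16%, and buy HUF forward at 0.031440 to cover the loan.
The gap between the two covered legs is NOK 6,800,950.

NOK 6,800,950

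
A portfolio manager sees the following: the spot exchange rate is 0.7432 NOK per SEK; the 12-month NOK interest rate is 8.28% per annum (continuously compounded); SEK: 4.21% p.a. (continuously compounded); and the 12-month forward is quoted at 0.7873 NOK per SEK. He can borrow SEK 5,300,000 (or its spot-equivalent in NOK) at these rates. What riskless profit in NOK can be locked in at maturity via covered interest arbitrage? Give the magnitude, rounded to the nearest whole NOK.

NOK 73,122

T = 1 year.
Keep in SEK, deliver into the forward: 5,300,000·1.042998773·0.7873 = NOK 4,352,110.55.
Swap to NOK now, deposit: 5,300,000·0.7432·1.086324522 = NOK 4,278,988.84.
The quoted forward overvalues SEK, so borrow NOK, buy SEK at spot, deposit the SEK at 4.21%, and sell the proceeds forward at 0.7873.
The gap between the two covered legs is NOK 73,122.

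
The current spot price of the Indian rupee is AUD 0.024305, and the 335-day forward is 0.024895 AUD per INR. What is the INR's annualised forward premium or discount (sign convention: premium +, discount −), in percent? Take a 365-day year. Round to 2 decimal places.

+2.64%

T = 335/365 years.
Period premium: (0.024895 − 0.024305)/0.024305 = 0.0242748.
Annualise by dividing by T: 0.0242748 / (335/365) = 0.026449 → 2.64%.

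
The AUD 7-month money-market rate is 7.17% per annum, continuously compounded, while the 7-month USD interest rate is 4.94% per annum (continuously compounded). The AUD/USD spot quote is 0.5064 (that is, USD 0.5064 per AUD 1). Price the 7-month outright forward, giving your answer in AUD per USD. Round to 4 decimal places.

T = 7/12 years.
Growth of 1 USD over T: e^(0.0494×7/12) = 1.0292359.
AUD growth factor: e^(0.0717×7/12) = 1.042712.
So F = 0.5064 × 1.0292359 / 1.042712 = 0.4998552 (USD/AUD).
Quoted the other way: 1/0.4998552 = 2.0006 AUD per USD.

2.0006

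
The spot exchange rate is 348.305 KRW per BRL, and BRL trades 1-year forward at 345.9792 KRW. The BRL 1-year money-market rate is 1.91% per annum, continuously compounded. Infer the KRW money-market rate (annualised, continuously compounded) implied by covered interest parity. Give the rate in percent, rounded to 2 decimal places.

T = 1 year.
By CIP, F/S equals the KRW-to-BRL growth ratio: 345.9792/348.305 = 0.9933225.
The BRL side grows by e^(0.0191×1) = 1.0192836.
So the KRW growth factor = 1.0124773.
r = ln(1.0124773)/1 = 0.012400 → 1.24%.

1.24%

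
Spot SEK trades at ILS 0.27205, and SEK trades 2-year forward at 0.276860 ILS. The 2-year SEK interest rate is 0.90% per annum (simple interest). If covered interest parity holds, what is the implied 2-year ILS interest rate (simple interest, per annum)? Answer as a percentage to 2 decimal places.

T = 2 years.
By CIP, F/S equals the ILS-to-SEK growth ratio: 0.27686/0.27205 = 1.0176806.
The SEK side grows by 1 + 0.0090×2 = 1.018000.
So the ILS growth factor = 1.0359989.
(1.0359989 − 1)/T = 0.017999, i.e. 1.80%.

1.80%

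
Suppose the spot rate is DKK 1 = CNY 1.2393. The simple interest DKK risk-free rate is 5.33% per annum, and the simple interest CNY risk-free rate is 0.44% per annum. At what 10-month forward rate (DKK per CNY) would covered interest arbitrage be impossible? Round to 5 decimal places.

T = 10/12 years.
CNY growth factor: 1 + 0.0044×10/12 = 1.0036667.
Growth of 1 DKK over T: 1 + 0.0533×10/12 = 1.0444167.
CIP: F = S · (grow CNY)/(grow DKK) = 1.2393 × 1.0036667/1.0444167 = 1.190946 CNY per DKK.
Quoted the other way: 1/1.190946 = 0.83967 DKK per CNY.

0.83967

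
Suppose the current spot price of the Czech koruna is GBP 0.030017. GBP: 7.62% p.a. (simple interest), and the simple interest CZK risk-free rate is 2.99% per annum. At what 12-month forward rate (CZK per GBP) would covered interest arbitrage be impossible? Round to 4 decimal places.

31.8812

T = 1 year.
GBP accumulates by 1 + 0.0762×1 = 1.076200.
CZK accumulates by 1 + 0.0299×1 = 1.029900.
CIP: F = S · (grow GBP)/(grow CZK) = 0.030017 × 1.076200/1.029900 = 0.031366439 GBP per CZK.
Invert for CZK per GBP: 1 / 0.031366439 = 31.8812.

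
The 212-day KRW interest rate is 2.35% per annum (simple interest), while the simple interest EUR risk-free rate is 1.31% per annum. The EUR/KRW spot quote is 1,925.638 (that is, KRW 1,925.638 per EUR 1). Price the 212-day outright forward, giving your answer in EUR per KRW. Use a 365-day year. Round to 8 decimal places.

0.00051621

T = 212/365 years.
Growth of 1 KRW over T: 1 + 0.0235×212/365 = 1.0136493.
EUR growth factor: 1 + 0.0131×212/365 = 1.0076088.
Forward (KRW per EUR) = 1925.638 × 1.0136493 / 1.0076088 = 1937.182.
Quoted the other way: 1/1937.182 = 0.00051621 EUR per KRW.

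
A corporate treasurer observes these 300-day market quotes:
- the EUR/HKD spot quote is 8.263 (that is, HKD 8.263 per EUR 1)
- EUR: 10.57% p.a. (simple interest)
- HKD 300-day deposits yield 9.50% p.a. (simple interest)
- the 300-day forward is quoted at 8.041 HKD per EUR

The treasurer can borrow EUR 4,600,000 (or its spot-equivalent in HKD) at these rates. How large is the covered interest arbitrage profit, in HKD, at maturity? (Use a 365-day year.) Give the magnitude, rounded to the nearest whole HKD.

HKD 775,641

T = 300/365 years.
Invest the EUR and cover forward: 4,600,000 × 1.0868767123 × 8.041 = HKD 40,202,047.96.
Convert at spot and invest in HKD: 4,600,000 × 8.263 × 1.0780821918 = HKD 40,977,688.49.
The quoted forward undervalues EUR, so borrow EUR, convert to HKD at spot, deposit the HKD at 9.50%, and buy EUR forward at 8.041 to cover the loan.
Profit = 40,977,688.49 − 40,202,047.96 = HKD 775,641.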